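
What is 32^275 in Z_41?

32^1 ≡ 32 (mod 41)
32^2 ≡ 32^2 = 1024 ≡ 40 (mod 41)
32^4 ≡ 40^2 = 1600 ≡ 1 (mod 41)
32^8 ≡ 1^2 = 1 (mod 41)
32^16 ≡ 1^2 = 1 (mod 41)
32^32 ≡ 1^2 = 1 (mod 41)
32^64 ≡ 1^2 = 1 (mod 41)
32^128 ≡ 1^2 = 1 (mod 41)
32^256 ≡ 1^2 = 1 (mod 41)
32^275 = 32^256 × 32^16 × 32^2 × 32^1 ≡ 1 × 1 × 40 × 32 (mod 41).
Accumulate the product:
1 × 1 = 1
1 × 40 = 40
40 × 32 = 1280 ≡ 9

9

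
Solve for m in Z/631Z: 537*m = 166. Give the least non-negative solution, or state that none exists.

gcd(537, 631) = 1, so a unique solution mod 631 exists.
537⁻¹ ≡ 584 (mod 631).
m ≡ 584*166 ≡ 401 (mod 631).

401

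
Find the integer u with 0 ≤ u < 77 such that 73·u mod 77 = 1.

Apply the Euclidean algorithm and back-substitute:
77 = 1×73 + 4
73 = 18×4 + 1
4 = 4×1 + 0
gcd(73, 77) = 1, so the inverse exists.
Bézout: 1 = −18×77 + 19×73.
So 73⁻¹ ≡ 19 (mod 77).

19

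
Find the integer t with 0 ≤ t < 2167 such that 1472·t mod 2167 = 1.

2167 = 1*1472 + 695
1472 = 2*695 + 82
695 = 8*82 + 39
82 = 2*39 + 4
39 = 9*4 + 3
4 = 1*3 + 1
3 = 3*1 + 0
gcd(1472, 2167) = 1, so the inverse exists.
Back-substitute for 1:
1 = 1*4 − 1*3
  = −1*39 + 10*4
  = 10*82 − 21*39
  = −21*695 + 178*82
  = 178*1472 − 377*695
  = −377*2167 + 555*1472
So 1472⁻¹ ≡ 555 (mod 2167).

555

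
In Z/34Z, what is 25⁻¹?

15

Apply the Euclidean algorithm and back-substitute:
34 = 1*25 + 9
25 = 2*9 + 7
9 = 1*7 + 2
7 = 3*2 + 1
2 = 2*1 + 0
gcd(25, 34) = 1, so the inverse exists.
Back-substitute for 1:
1 = 1*7 − 3*2
  = −3*9 + 4*7
  = 4*25 − 11*9
  = −11*34 + 15*25
So 25⁻¹ ≡ 15 (mod 34).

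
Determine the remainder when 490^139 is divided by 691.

455

Using repeated squaring:
139 in binary is 10001011, i.e. 139 = 128 + 8 + 2 + 1.
490^1 ≡ 490 (mod 691)
490^2 ≡ 490^2 = 240100 ≡ 323 (mod 691)
490^4 ≡ 323^2 = 104329 ≡ 679 (mod 691)
490^8 ≡ 679^2 = 461041 ≡ 144 (mod 691)
490^16 ≡ 144^2 = 20736 ≡ 6 (mod 691)
490^32 ≡ 6^2 = 36 (mod 691)
490^64 ≡ 36^2 = 1296 ≡ 605 (mod 691)
490^128 ≡ 605^2 = 366025 ≡ 486 (mod 691)
490^139 = 490^128 × 490^8 × 490^2 × 490^1 ≡ 486 × 144 × 323 × 490 (mod 691).
Accumulate the product:
486 × 144 = 69984 ≡ 193
193 × 323 = 62339 ≡ 149
149 × 490 = 73010 ≡ 455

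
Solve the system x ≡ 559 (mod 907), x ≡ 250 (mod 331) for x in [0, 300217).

132981

907⁻¹ mod 331: 907·127 ≡ 1 (mod 331), so 907⁻¹ ≡ 127.
x = 559 + 907·((250 − 559)·127 mod 331) = 559 + 907·146 = 132981.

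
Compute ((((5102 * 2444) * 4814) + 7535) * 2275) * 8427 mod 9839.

5102 * 2444 = 12469288 ≡ 3275 (mod 9839)
3275 * 4814 = 15765850 ≡ 3772 (mod 9839)
3772 + 7535 = 11307 ≡ 1468 (mod 9839)
1468 * 2275 = 3339700 ≡ 4279 (mod 9839)
4279 * 8427 = 36059133 ≡ 9037 (mod 9839)

9037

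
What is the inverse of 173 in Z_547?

332

Apply the Euclidean algorithm and back-substitute:
547 = 3*173 + 28
173 = 6*28 + 5
28 = 5*5 + 3
5 = 1*3 + 2
3 = 1*2 + 1
2 = 2*1 + 0
gcd(173, 547) = 1, so the inverse exists.
Back-substitute for 1:
1 = 1*3 − 1*2
  = −1*5 + 2*3
  = 2*28 − 11*5
  = −11*173 + 68*28
  = 68*547 − 215*173
So 173⁻¹ ≡ −215 ≡ 332 (mod 547).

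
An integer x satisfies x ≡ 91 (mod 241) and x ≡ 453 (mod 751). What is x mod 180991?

107095

241⁻¹ mod 751: 241×134 ≡ 1 (mod 751), so 241⁻¹ ≡ 134.
x = 91 + 241×((453 − 91)×134 mod 751) = 91 + 241×444 = 107095.
Check: 107095 mod 241 = 91, 107095 mod 751 = 453. ✓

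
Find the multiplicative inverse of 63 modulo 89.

65

Apply the Euclidean algorithm and back-substitute:
89 = 1*63 + 26
63 = 2*26 + 11
26 = 2*11 + 4
11 = 2*4 + 3
4 = 1*3 + 1
3 = 3*1 + 0
gcd(63, 89) = 1, so the inverse exists.
Bézout: 1 = 17*89 − 24*63.
So 63⁻¹ ≡ −24 ≡ 65 (mod 89).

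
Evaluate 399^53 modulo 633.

53 in binary is 110101, i.e. 53 = 32 + 16 + 4 + 1.
399^1 ≡ 399 (mod 633)
399^2 ≡ 399^2 = 159201 ≡ 318 (mod 633)
399^4 ≡ 318^2 = 101124 ≡ 477 (mod 633)
399^8 ≡ 477^2 = 227529 ≡ 282 (mod 633)
399^16 ≡ 282^2 = 79524 ≡ 399 (mod 633)
399^32 ≡ 399^2 = 159201 ≡ 318 (mod 633)
399^53 = 399^32 × 399^16 × 399^4 × 399^1 ≡ 318 × 399 × 477 × 399 (mod 633).
Accumulate the product:
318 × 399 = 126882 ≡ 282
282 × 477 = 134514 ≡ 318
318 × 399 = 126882 ≡ 282

282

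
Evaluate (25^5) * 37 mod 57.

52

(25)^5 ≡ 43 (mod 57)
43 * 37 = 1591 ≡ 52 (mod 57)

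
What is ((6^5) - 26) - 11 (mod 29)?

25

(6)^5 ≡ 4 (mod 29)
4 - 26 = -22 ≡ 7 (mod 29)
7 - 11 = -4 ≡ 25 (mod 29)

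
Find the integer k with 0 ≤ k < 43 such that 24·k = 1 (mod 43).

9

Apply the Euclidean algorithm and back-substitute:
43 = 1·24 + 19
24 = 1·19 + 5
19 = 3·5 + 4
5 = 1·4 + 1
4 = 4·1 + 0
gcd(24, 43) = 1, so the inverse exists.
Bézout: 1 = −5·43 + 9·24.
So 24⁻¹ ≡ 9 (mod 43).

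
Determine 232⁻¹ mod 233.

233 = 1*232 + 1
232 = 232*1 + 0
gcd(232, 233) = 1, so the inverse exists.
Back-substitute for 1:
1 = 1*233 − 1*232
So 232⁻¹ ≡ −1 ≡ 232 (mod 233).

232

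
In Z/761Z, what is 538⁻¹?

Run the extended Euclidean algorithm:
761 = 1·538 + 223
538 = 2·223 + 92
223 = 2·92 + 39
92 = 2·39 + 14
39 = 2·14 + 11
14 = 1·11 + 3
11 = 3·3 + 2
3 = 1·2 + 1
2 = 2·1 + 0
gcd(538, 761) = 1, so the inverse exists.
Back-substitute for 1:
1 = 1·3 − 1·2
  = −1·11 + 4·3
  = 4·14 − 5·11
  = −5·39 + 14·14
  = 14·92 − 33·39
  = −33·223 + 80·92
  = 80·538 − 193·223
  = −193·761 + 273·538
So 538⁻¹ ≡ 273 (mod 761).

273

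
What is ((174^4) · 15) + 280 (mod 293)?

189

(174)^4 ≡ 33 (mod 293)
33 · 15 = 495 ≡ 202 (mod 293)
202 + 280 = 482 ≡ 189 (mod 293)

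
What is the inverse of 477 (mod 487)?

487 = 1×477 + 10
477 = 47×10 + 7
10 = 1×7 + 3
7 = 2×3 + 1
3 = 3×1 + 0
gcd(477, 487) = 1, so the inverse exists.
Back-substitute for 1:
1 = 1×7 − 2×3
  = −2×10 + 3×7
  = 3×477 − 143×10
  = −143×487 + 146×477
So 477⁻¹ ≡ 146 (mod 487).

146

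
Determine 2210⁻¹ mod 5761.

Run the extended Euclidean algorithm:
5761 = 2*2210 + 1341
2210 = 1*1341 + 869
1341 = 1*869 + 472
869 = 1*472 + 397
472 = 1*397 + 75
397 = 5*75 + 22
75 = 3*22 + 9
22 = 2*9 + 4
9 = 2*4 + 1
4 = 4*1 + 0
gcd(2210, 5761) = 1, so the inverse exists.
Bézout: 1 = 501*5761 − 1306*2210.
So 2210⁻¹ ≡ −1306 ≡ 4455 (mod 5761).

4455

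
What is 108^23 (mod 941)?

662

108^1 ≡ 108 (mod 941)
108^2 ≡ 108^2 = 11664 ≡ 372 (mod 941)
108^4 ≡ 372^2 = 138384 ≡ 57 (mod 941)
108^8 ≡ 57^2 = 3249 ≡ 426 (mod 941)
108^16 ≡ 426^2 = 181476 ≡ 804 (mod 941)
108^23 = 108^16 · 108^4 · 108^2 · 108^1 ≡ 804 · 57 · 372 · 108 (mod 941).
Accumulate the product:
804 · 57 = 45828 ≡ 660
660 · 372 = 245520 ≡ 860
860 · 108 = 92880 ≡ 662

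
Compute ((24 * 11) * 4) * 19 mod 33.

24 * 11 = 264 ≡ 0 (mod 33)
0 * 4 = 0
0 * 19 = 0

0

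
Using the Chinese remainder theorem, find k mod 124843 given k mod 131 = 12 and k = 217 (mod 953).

74551

131⁻¹ mod 953: 131*291 ≡ 1 (mod 953), so 131⁻¹ ≡ 291.
k = 12 + 131*((217 − 12)*291 mod 953) = 12 + 131*569 = 74551.
Check: 74551 mod 131 = 12, 74551 mod 953 = 217. ✓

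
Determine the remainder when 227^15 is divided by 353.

Using repeated squaring:
15 in binary is 1111, i.e. 15 = 8 + 4 + 2 + 1.
227^1 ≡ 227 (mod 353)
227^2 ≡ 227^2 = 51529 ≡ 344 (mod 353)
227^4 ≡ 344^2 = 118336 ≡ 81 (mod 353)
227^8 ≡ 81^2 = 6561 ≡ 207 (mod 353)
227^15 = 227^8 * 227^4 * 227^2 * 227^1 ≡ 207 * 81 * 344 * 227 (mod 353).
Accumulate the product:
207 * 81 = 16767 ≡ 176
176 * 344 = 60544 ≡ 181
181 * 227 = 41087 ≡ 139

139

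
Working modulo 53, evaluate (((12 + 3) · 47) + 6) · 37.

19

12 + 3 = 15
15 · 47 = 705 ≡ 16 (mod 53)
16 + 6 = 22
22 · 37 = 814 ≡ 19 (mod 53)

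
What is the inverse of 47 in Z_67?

67 = 1*47 + 20
47 = 2*20 + 7
20 = 2*7 + 6
7 = 1*6 + 1
6 = 6*1 + 0
gcd(47, 67) = 1, so the inverse exists.
Bézout: 1 = −7*67 + 10*47.
So 47⁻¹ ≡ 10 (mod 67).

10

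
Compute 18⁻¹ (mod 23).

By the extended Euclidean algorithm:
23 = 1·18 + 5
18 = 3·5 + 3
5 = 1·3 + 2
3 = 1·2 + 1
2 = 2·1 + 0
gcd(18, 23) = 1, so the inverse exists.
Back-substitute for 1:
1 = 1·3 − 1·2
  = −1·5 + 2·3
  = 2·18 − 7·5
  = −7·23 + 9·18
So 18⁻¹ ≡ 9 (mod 23).

9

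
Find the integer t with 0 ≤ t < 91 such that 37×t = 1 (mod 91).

32

By the extended Euclidean algorithm:
91 = 2*37 + 17
37 = 2*17 + 3
17 = 5*3 + 2
3 = 1*2 + 1
2 = 2*1 + 0
gcd(37, 91) = 1, so the inverse exists.
Bézout: 1 = −13*91 + 32*37.
So 37⁻¹ ≡ 32 (mod 91).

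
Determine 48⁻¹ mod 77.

By the extended Euclidean algorithm:
77 = 1*48 + 29
48 = 1*29 + 19
29 = 1*19 + 10
19 = 1*10 + 9
10 = 1*9 + 1
9 = 9*1 + 0
gcd(48, 77) = 1, so the inverse exists.
Back-substitute for 1:
1 = 1*10 − 1*9
  = −1*19 + 2*10
  = 2*29 − 3*19
  = −3*48 + 5*29
  = 5*77 − 8*48
So 48⁻¹ ≡ −8 ≡ 69 (mod 77).

69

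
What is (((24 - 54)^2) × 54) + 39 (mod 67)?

24 - 54 = -30 ≡ 37 (mod 67)
(37)^2 ≡ 29 (mod 67)
29 × 54 = 1566 ≡ 25 (mod 67)
25 + 39 = 64

64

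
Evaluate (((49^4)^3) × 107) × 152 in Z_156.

40

(49)^4 ≡ 133 (mod 156)
(133)^3 ≡ 1 (mod 156)
1 × 107 = 107
107 × 152 = 16264 ≡ 40 (mod 156)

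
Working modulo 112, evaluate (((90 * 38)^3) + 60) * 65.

90 * 38 = 3420 ≡ 60 (mod 112)
(60)^3 ≡ 64 (mod 112)
64 + 60 = 124 ≡ 12 (mod 112)
12 * 65 = 780 ≡ 108 (mod 112)

108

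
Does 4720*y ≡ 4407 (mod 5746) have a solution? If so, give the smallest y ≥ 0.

no solution

gcd(4720, 5746) = 2, and 2 does not divide 4407.
So the congruence has no solution.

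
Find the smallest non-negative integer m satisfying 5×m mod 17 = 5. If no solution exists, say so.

1

gcd(5, 17) = 1, so a unique solution mod 17 exists.
5⁻¹ ≡ 7 (mod 17).
m ≡ 7×5 ≡ 1 (mod 17).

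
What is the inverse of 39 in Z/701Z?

18

By the extended Euclidean algorithm:
701 = 17*39 + 38
39 = 1*38 + 1
38 = 38*1 + 0
gcd(39, 701) = 1, so the inverse exists.
Back-substitute for 1:
1 = 1*39 − 1*38
  = −1*701 + 18*39
So 39⁻¹ ≡ 18 (mod 701).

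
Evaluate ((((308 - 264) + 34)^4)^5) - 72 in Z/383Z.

308 - 264 = 44
44 + 34 = 78
(78)^4 ≡ 21 (mod 383)
(21)^5 ≡ 172 (mod 383)
172 - 72 = 100

100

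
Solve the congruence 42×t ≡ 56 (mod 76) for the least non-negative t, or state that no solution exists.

gcd(42, 76) = 2, and 2 | 56, so solutions exist.
Divide through by 2: 21×t mod 38 = 28.
21⁻¹ ≡ 29 (mod 38).
t ≡ 29×28 ≡ 14 (mod 38).
The smallest non-negative solution is t = 14.

14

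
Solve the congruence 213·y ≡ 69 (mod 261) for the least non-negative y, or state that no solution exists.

gcd(213, 261) = 3, and 3 | 69, so solutions exist.
Divide through by 3: 71·y mod 87 = 23.
71⁻¹ ≡ 38 (mod 87).
y ≡ 38·23 ≡ 4 (mod 87).
The smallest non-negative solution is y = 4.

4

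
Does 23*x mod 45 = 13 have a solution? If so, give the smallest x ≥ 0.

gcd(23, 45) = 1, so a unique solution mod 45 exists.
23⁻¹ ≡ 2 (mod 45).
x ≡ 2*13 ≡ 26 (mod 45).

26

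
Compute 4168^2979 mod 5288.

5048

By square-and-multiply:
4168^1 ≡ 4168 (mod 5288)
4168^2 ≡ 4168^2 = 17372224 ≡ 1144 (mod 5288)
4168^4 ≡ 1144^2 = 1308736 ≡ 2600 (mod 5288)
4168^8 ≡ 2600^2 = 6760000 ≡ 1936 (mod 5288)
4168^16 ≡ 1936^2 = 3748096 ≡ 4192 (mod 5288)
4168^32 ≡ 4192^2 = 17572864 ≡ 840 (mod 5288)
4168^64 ≡ 840^2 = 705600 ≡ 2296 (mod 5288)
4168^128 ≡ 2296^2 = 5271616 ≡ 4768 (mod 5288)
4168^256 ≡ 4768^2 = 22733824 ≡ 712 (mod 5288)
4168^512 ≡ 712^2 = 506944 ≡ 4584 (mod 5288)
4168^1024 ≡ 4584^2 = 21013056 ≡ 3832 (mod 5288)
4168^2048 ≡ 3832^2 = 14684224 ≡ 4736 (mod 5288)
4168^2979 = 4168^2048 * 4168^512 * 4168^256 * 4168^128 * 4168^32 * 4168^2 * 4168^1 ≡ 4736 * 4584 * 712 * 4768 * 840 * 1144 * 4168 (mod 5288).
Accumulate the product:
4736 * 4584 = 21709824 ≡ 2584
2584 * 712 = 1839808 ≡ 4872
4872 * 4768 = 23229696 ≡ 4800
4800 * 840 = 4032000 ≡ 2544
2544 * 1144 = 2910336 ≡ 1936
1936 * 4168 = 8069248 ≡ 5048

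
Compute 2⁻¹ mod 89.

89 = 44*2 + 1
2 = 2*1 + 0
gcd(2, 89) = 1, so the inverse exists.
Back-substitute for 1:
1 = 1*89 − 44*2
So 2⁻¹ ≡ −44 ≡ 45 (mod 89).

45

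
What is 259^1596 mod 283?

61

Compute successive squares:
1596 in binary is 11000111100, i.e. 1596 = 1024 + 512 + 32 + 16 + 8 + 4.
259^1 ≡ 259 (mod 283)
259^2 ≡ 259^2 = 67081 ≡ 10 (mod 283)
259^4 ≡ 10^2 = 100 (mod 283)
259^8 ≡ 100^2 = 10000 ≡ 95 (mod 283)
259^16 ≡ 95^2 = 9025 ≡ 252 (mod 283)
259^32 ≡ 252^2 = 63504 ≡ 112 (mod 283)
259^64 ≡ 112^2 = 12544 ≡ 92 (mod 283)
259^128 ≡ 92^2 = 8464 ≡ 257 (mod 283)
259^256 ≡ 257^2 = 66049 ≡ 110 (mod 283)
259^512 ≡ 110^2 = 12100 ≡ 214 (mod 283)
259^1024 ≡ 214^2 = 45796 ≡ 233 (mod 283)
259^1596 = 259^1024 * 259^512 * 259^32 * 259^16 * 259^8 * 259^4 ≡ 233 * 214 * 112 * 252 * 95 * 100 (mod 283).
Accumulate the product:
233 * 214 = 49862 ≡ 54
54 * 112 = 6048 ≡ 105
105 * 252 = 26460 ≡ 141
141 * 95 = 13395 ≡ 94
94 * 100 = 9400 ≡ 61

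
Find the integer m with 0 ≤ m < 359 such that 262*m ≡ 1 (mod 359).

359 = 1×262 + 97
262 = 2×97 + 68
97 = 1×68 + 29
68 = 2×29 + 10
29 = 2×10 + 9
10 = 1×9 + 1
9 = 9×1 + 0
gcd(262, 359) = 1, so the inverse exists.
Bézout: 1 = −27×359 + 37×262.
So 262⁻¹ ≡ 37 (mod 359).

37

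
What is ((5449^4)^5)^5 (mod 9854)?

8089

(5449)^4 ≡ 289 (mod 9854)
(289)^5 ≡ 7549 (mod 9854)
(7549)^5 ≡ 8089 (mod 9854)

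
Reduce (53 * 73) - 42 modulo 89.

53 * 73 = 3869 ≡ 42 (mod 89)
42 - 42 = 0

0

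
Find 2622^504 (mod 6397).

2676

Using repeated squaring:
504 in binary is 111111000, i.e. 504 = 256 + 128 + 64 + 32 + 16 + 8.
2622^1 ≡ 2622 (mod 6397)
2622^2 ≡ 2622^2 = 6874884 ≡ 4506 (mod 6397)
2622^4 ≡ 4506^2 = 20304036 ≡ 6355 (mod 6397)
2622^8 ≡ 6355^2 = 40386025 ≡ 1764 (mod 6397)
2622^16 ≡ 1764^2 = 3111696 ≡ 2754 (mod 6397)
2622^32 ≡ 2754^2 = 7584516 ≡ 4071 (mod 6397)
2622^64 ≡ 4071^2 = 16573041 ≡ 4811 (mod 6397)
2622^128 ≡ 4811^2 = 23145721 ≡ 1375 (mod 6397)
2622^256 ≡ 1375^2 = 1890625 ≡ 3510 (mod 6397)
2622^504 = 2622^256 * 2622^128 * 2622^64 * 2622^32 * 2622^16 * 2622^8 ≡ 3510 * 1375 * 4811 * 4071 * 2754 * 1764 (mod 6397).
Accumulate the product:
3510 * 1375 = 4826250 ≡ 2912
2912 * 4811 = 14009632 ≡ 202
202 * 4071 = 822342 ≡ 3526
3526 * 2754 = 9710604 ≡ 6355
6355 * 1764 = 11210220 ≡ 2676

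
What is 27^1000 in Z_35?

1000 in binary is 1111101000, i.e. 1000 = 512 + 256 + 128 + 64 + 32 + 8.
27^1 ≡ 27 (mod 35)
27^2 ≡ 27^2 = 729 ≡ 29 (mod 35)
27^4 ≡ 29^2 = 841 ≡ 1 (mod 35)
27^8 ≡ 1^2 = 1 (mod 35)
27^16 ≡ 1^2 = 1 (mod 35)
27^32 ≡ 1^2 = 1 (mod 35)
27^64 ≡ 1^2 = 1 (mod 35)
27^128 ≡ 1^2 = 1 (mod 35)
27^256 ≡ 1^2 = 1 (mod 35)
27^512 ≡ 1^2 = 1 (mod 35)
27^1000 = 27^512 × 27^256 × 27^128 × 27^64 × 27^32 × 27^8 ≡ 1 × 1 × 1 × 1 × 1 × 1 (mod 35).
Accumulate the product:
1 × 1 = 1
1 × 1 = 1
1 × 1 = 1
1 × 1 = 1
1 × 1 = 1

1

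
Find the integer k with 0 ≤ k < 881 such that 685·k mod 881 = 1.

436

Apply the Euclidean algorithm and back-substitute:
881 = 1×685 + 196
685 = 3×196 + 97
196 = 2×97 + 2
97 = 48×2 + 1
2 = 2×1 + 0
gcd(685, 881) = 1, so the inverse exists.
Back-substitute for 1:
1 = 1×97 − 48×2
  = −48×196 + 97×97
  = 97×685 − 339×196
  = −339×881 + 436×685
So 685⁻¹ ≡ 436 (mod 881).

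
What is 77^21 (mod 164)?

Compute successive squares:
21 in binary is 10101, i.e. 21 = 16 + 4 + 1.
77^1 ≡ 77 (mod 164)
77^2 ≡ 77^2 = 5929 ≡ 25 (mod 164)
77^4 ≡ 25^2 = 625 ≡ 133 (mod 164)
77^8 ≡ 133^2 = 17689 ≡ 141 (mod 164)
77^16 ≡ 141^2 = 19881 ≡ 37 (mod 164)
77^21 = 77^16 × 77^4 × 77^1 ≡ 37 × 133 × 77 (mod 164).
Accumulate the product:
37 × 133 = 4921 ≡ 1
1 × 77 = 77

77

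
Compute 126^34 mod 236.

By square-and-multiply:
34 in binary is 100010, i.e. 34 = 32 + 2.
126^1 ≡ 126 (mod 236)
126^2 ≡ 126^2 = 15876 ≡ 64 (mod 236)
126^4 ≡ 64^2 = 4096 ≡ 84 (mod 236)
126^8 ≡ 84^2 = 7056 ≡ 212 (mod 236)
126^16 ≡ 212^2 = 44944 ≡ 104 (mod 236)
126^32 ≡ 104^2 = 10816 ≡ 196 (mod 236)
126^34 = 126^32 × 126^2 ≡ 196 × 64 (mod 236).
196 × 64 = 12544 ≡ 36 (mod 236).

36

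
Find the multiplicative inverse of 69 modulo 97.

Run the extended Euclidean algorithm:
97 = 1×69 + 28
69 = 2×28 + 13
28 = 2×13 + 2
13 = 6×2 + 1
2 = 2×1 + 0
gcd(69, 97) = 1, so the inverse exists.
Bézout: 1 = −32×97 + 45×69.
So 69⁻¹ ≡ 45 (mod 97).

45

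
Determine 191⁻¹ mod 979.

938

Apply the Euclidean algorithm and back-substitute:
979 = 5×191 + 24
191 = 7×24 + 23
24 = 1×23 + 1
23 = 23×1 + 0
gcd(191, 979) = 1, so the inverse exists.
Back-substitute for 1:
1 = 1×24 − 1×23
  = −1×191 + 8×24
  = 8×979 − 41×191
So 191⁻¹ ≡ −41 ≡ 938 (mod 979).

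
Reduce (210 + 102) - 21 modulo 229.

62

210 + 102 = 312 ≡ 83 (mod 229)
83 - 21 = 62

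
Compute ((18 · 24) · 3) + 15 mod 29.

6

18 · 24 = 432 ≡ 26 (mod 29)
26 · 3 = 78 ≡ 20 (mod 29)
20 + 15 = 35 ≡ 6 (mod 29)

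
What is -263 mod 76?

-263 = -4×76 + 41, so -263 ≡ 41 (mod 76).

41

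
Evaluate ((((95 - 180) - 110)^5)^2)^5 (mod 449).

95 - 180 = -85 ≡ 364 (mod 449)
364 - 110 = 254
(254)^5 ≡ 337 (mod 449)
(337)^2 ≡ 421 (mod 449)
(421)^5 ≡ 251 (mod 449)

251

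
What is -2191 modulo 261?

-2191 = -9·261 + 158, so -2191 ≡ 158 (mod 261).

158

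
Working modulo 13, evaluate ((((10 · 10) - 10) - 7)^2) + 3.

10 · 10 = 100 ≡ 9 (mod 13)
9 - 10 = -1 ≡ 12 (mod 13)
12 - 7 = 5
(5)^2 ≡ 12 (mod 13)
12 + 3 = 15 ≡ 2 (mod 13)

2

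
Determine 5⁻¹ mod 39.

By the extended Euclidean algorithm:
39 = 7×5 + 4
5 = 1×4 + 1
4 = 4×1 + 0
gcd(5, 39) = 1, so the inverse exists.
Back-substitute for 1:
1 = 1×5 − 1×4
  = −1×39 + 8×5
So 5⁻¹ ≡ 8 (mod 39).

8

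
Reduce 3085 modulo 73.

3085 = 42×73 + 19, so 3085 ≡ 19 (mod 73).

19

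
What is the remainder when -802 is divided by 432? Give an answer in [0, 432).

-802 = -2·432 + 62, so -802 ≡ 62 (mod 432).

62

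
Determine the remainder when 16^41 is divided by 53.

By square-and-multiply:
16^1 ≡ 16 (mod 53)
16^2 ≡ 16^2 = 256 ≡ 44 (mod 53)
16^4 ≡ 44^2 = 1936 ≡ 28 (mod 53)
16^8 ≡ 28^2 = 784 ≡ 42 (mod 53)
16^16 ≡ 42^2 = 1764 ≡ 15 (mod 53)
16^32 ≡ 15^2 = 225 ≡ 13 (mod 53)
16^41 = 16^32 × 16^8 × 16^1 ≡ 13 × 42 × 16 (mod 53).
Accumulate the product:
13 × 42 = 546 ≡ 16
16 × 16 = 256 ≡ 44

44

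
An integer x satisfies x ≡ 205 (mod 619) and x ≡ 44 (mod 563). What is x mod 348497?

216236

619⁻¹ mod 563: 619·372 ≡ 1 (mod 563), so 619⁻¹ ≡ 372.
x = 205 + 619·((44 − 205)·372 mod 563) = 205 + 619·349 = 216236.
Check: 216236 mod 619 = 205, 216236 mod 563 = 44. ✓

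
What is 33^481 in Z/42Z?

481 in binary is 111100001, i.e. 481 = 256 + 128 + 64 + 32 + 1.
33^1 ≡ 33 (mod 42)
33^2 ≡ 33^2 = 1089 ≡ 39 (mod 42)
33^4 ≡ 39^2 = 1521 ≡ 9 (mod 42)
33^8 ≡ 9^2 = 81 ≡ 39 (mod 42)
33^16 ≡ 39^2 = 1521 ≡ 9 (mod 42)
33^32 ≡ 9^2 = 81 ≡ 39 (mod 42)
33^64 ≡ 39^2 = 1521 ≡ 9 (mod 42)
33^128 ≡ 9^2 = 81 ≡ 39 (mod 42)
33^256 ≡ 39^2 = 1521 ≡ 9 (mod 42)
33^481 = 33^256 · 33^128 · 33^64 · 33^32 · 33^1 ≡ 9 · 39 · 9 · 39 · 33 (mod 42).
Accumulate the product:
9 · 39 = 351 ≡ 15
15 · 9 = 135 ≡ 9
9 · 39 = 351 ≡ 15
15 · 33 = 495 ≡ 33

33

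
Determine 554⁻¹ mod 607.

Apply the Euclidean algorithm and back-substitute:
607 = 1*554 + 53
554 = 10*53 + 24
53 = 2*24 + 5
24 = 4*5 + 4
5 = 1*4 + 1
4 = 4*1 + 0
gcd(554, 607) = 1, so the inverse exists.
Back-substitute for 1:
1 = 1*5 − 1*4
  = −1*24 + 5*5
  = 5*53 − 11*24
  = −11*554 + 115*53
  = 115*607 − 126*554
So 554⁻¹ ≡ −126 ≡ 481 (mod 607).

481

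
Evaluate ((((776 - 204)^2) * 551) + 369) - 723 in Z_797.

615

776 - 204 = 572
(572)^2 ≡ 414 (mod 797)
414 * 551 = 228114 ≡ 172 (mod 797)
172 + 369 = 541
541 - 723 = -182 ≡ 615 (mod 797)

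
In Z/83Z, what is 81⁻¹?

By the extended Euclidean algorithm:
83 = 1·81 + 2
81 = 40·2 + 1
2 = 2·1 + 0
gcd(81, 83) = 1, so the inverse exists.
Bézout: 1 = −40·83 + 41·81.
So 81⁻¹ ≡ 41 (mod 83).

41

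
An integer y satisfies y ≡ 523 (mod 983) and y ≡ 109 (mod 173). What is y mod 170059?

60486

983⁻¹ mod 173: 983·22 ≡ 1 (mod 173), so 983⁻¹ ≡ 22.
y = 523 + 983·((109 − 523)·22 mod 173) = 523 + 983·61 = 60486.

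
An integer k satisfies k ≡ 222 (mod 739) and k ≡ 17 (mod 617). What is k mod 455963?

739⁻¹ mod 617: 739·440 ≡ 1 (mod 617), so 739⁻¹ ≡ 440.
k = 222 + 739·((17 − 222)·440 mod 617) = 222 + 739·499 = 368983.
Check: 368983 mod 739 = 222, 368983 mod 617 = 17. ✓

368983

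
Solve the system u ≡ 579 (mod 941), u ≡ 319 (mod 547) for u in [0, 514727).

15635

941⁻¹ mod 547: 941*143 ≡ 1 (mod 547), so 941⁻¹ ≡ 143.
u = 579 + 941*((319 − 579)*143 mod 547) = 579 + 941*16 = 15635.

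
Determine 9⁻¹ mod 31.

7

By the extended Euclidean algorithm:
31 = 3·9 + 4
9 = 2·4 + 1
4 = 4·1 + 0
gcd(9, 31) = 1, so the inverse exists.
Back-substitute for 1:
1 = 1·9 − 2·4
  = −2·31 + 7·9
So 9⁻¹ ≡ 7 (mod 31).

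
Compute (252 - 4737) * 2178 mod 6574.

252 - 4737 = -4485 ≡ 2089 (mod 6574)
2089 * 2178 = 4549842 ≡ 634 (mod 6574)

634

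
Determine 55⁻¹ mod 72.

Run the extended Euclidean algorithm:
72 = 1·55 + 17
55 = 3·17 + 4
17 = 4·4 + 1
4 = 4·1 + 0
gcd(55, 72) = 1, so the inverse exists.
Bézout: 1 = 13·72 − 17·55.
So 55⁻¹ ≡ −17 ≡ 55 (mod 72).

55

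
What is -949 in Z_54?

-949 = -18·54 + 23, so -949 ≡ 23 (mod 54).

23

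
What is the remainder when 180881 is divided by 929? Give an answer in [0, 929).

655

180881 = 194*929 + 655, so 180881 ≡ 655 (mod 929).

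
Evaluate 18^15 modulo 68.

By square-and-multiply:
18^1 ≡ 18 (mod 68)
18^2 ≡ 18^2 = 324 ≡ 52 (mod 68)
18^4 ≡ 52^2 = 2704 ≡ 52 (mod 68)
18^8 ≡ 52^2 = 2704 ≡ 52 (mod 68)
18^15 = 18^8 · 18^4 · 18^2 · 18^1 ≡ 52 · 52 · 52 · 18 (mod 68).
Accumulate the product:
52 · 52 = 2704 ≡ 52
52 · 52 = 2704 ≡ 52
52 · 18 = 936 ≡ 52

52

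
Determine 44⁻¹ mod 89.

Run the extended Euclidean algorithm:
89 = 2×44 + 1
44 = 44×1 + 0
gcd(44, 89) = 1, so the inverse exists.
Bézout: 1 = 1×89 − 2×44.
So 44⁻¹ ≡ −2 ≡ 87 (mod 89).

87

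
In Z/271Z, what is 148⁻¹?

141

By the extended Euclidean algorithm:
271 = 1·148 + 123
148 = 1·123 + 25
123 = 4·25 + 23
25 = 1·23 + 2
23 = 11·2 + 1
2 = 2·1 + 0
gcd(148, 271) = 1, so the inverse exists.
Back-substitute for 1:
1 = 1·23 − 11·2
  = −11·25 + 12·23
  = 12·123 − 59·25
  = −59·148 + 71·123
  = 71·271 − 130·148
So 148⁻¹ ≡ −130 ≡ 141 (mod 271).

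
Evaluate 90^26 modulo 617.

18

By square-and-multiply:
26 in binary is 11010, i.e. 26 = 16 + 8 + 2.
90^1 ≡ 90 (mod 617)
90^2 ≡ 90^2 = 8100 ≡ 79 (mod 617)
90^4 ≡ 79^2 = 6241 ≡ 71 (mod 617)
90^8 ≡ 71^2 = 5041 ≡ 105 (mod 617)
90^16 ≡ 105^2 = 11025 ≡ 536 (mod 617)
90^26 = 90^16 * 90^8 * 90^2 ≡ 536 * 105 * 79 (mod 617).
Accumulate the product:
536 * 105 = 56280 ≡ 133
133 * 79 = 10507 ≡ 18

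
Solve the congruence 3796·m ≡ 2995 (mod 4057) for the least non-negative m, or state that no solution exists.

gcd(3796, 4057) = 1, so a unique solution mod 4057 exists.
3796⁻¹ ≡ 3000 (mod 4057).
m ≡ 3000·2995 ≡ 2802 (mod 4057).

2802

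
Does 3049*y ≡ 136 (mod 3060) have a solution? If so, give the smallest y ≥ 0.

gcd(3049, 3060) = 1, so a unique solution mod 3060 exists.
3049⁻¹ ≡ 1669 (mod 3060).
y ≡ 1669*136 ≡ 544 (mod 3060).

544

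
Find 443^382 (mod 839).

756

Using repeated squaring:
443^1 ≡ 443 (mod 839)
443^2 ≡ 443^2 = 196249 ≡ 762 (mod 839)
443^4 ≡ 762^2 = 580644 ≡ 56 (mod 839)
443^8 ≡ 56^2 = 3136 ≡ 619 (mod 839)
443^16 ≡ 619^2 = 383161 ≡ 577 (mod 839)
443^32 ≡ 577^2 = 332929 ≡ 685 (mod 839)
443^64 ≡ 685^2 = 469225 ≡ 224 (mod 839)
443^128 ≡ 224^2 = 50176 ≡ 675 (mod 839)
443^256 ≡ 675^2 = 455625 ≡ 48 (mod 839)
443^382 = 443^256 * 443^64 * 443^32 * 443^16 * 443^8 * 443^4 * 443^2 ≡ 48 * 224 * 685 * 577 * 619 * 56 * 762 (mod 839).
Accumulate the product:
48 * 224 = 10752 ≡ 684
684 * 685 = 468540 ≡ 378
378 * 577 = 218106 ≡ 805
805 * 619 = 498295 ≡ 768
768 * 56 = 43008 ≡ 219
219 * 762 = 166878 ≡ 756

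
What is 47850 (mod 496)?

234

47850 = 96×496 + 234, so 47850 ≡ 234 (mod 496).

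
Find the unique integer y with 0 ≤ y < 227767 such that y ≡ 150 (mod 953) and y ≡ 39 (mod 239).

953⁻¹ mod 239: 953×159 ≡ 1 (mod 239), so 953⁻¹ ≡ 159.
y = 150 + 953×((39 − 150)×159 mod 239) = 150 + 953×37 = 35411.

35411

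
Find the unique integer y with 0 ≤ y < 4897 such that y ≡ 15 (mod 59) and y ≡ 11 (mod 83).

59⁻¹ mod 83: 59·38 ≡ 1 (mod 83), so 59⁻¹ ≡ 38.
y = 15 + 59·((11 − 15)·38 mod 83) = 15 + 59·14 = 841.
Check: 841 mod 59 = 15, 841 mod 83 = 11. ✓

841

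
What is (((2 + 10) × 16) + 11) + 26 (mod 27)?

13

2 + 10 = 12
12 × 16 = 192 ≡ 3 (mod 27)
3 + 11 = 14
14 + 26 = 40 ≡ 13 (mod 27)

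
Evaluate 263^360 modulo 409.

69

Using repeated squaring:
263^1 ≡ 263 (mod 409)
263^2 ≡ 263^2 = 69169 ≡ 48 (mod 409)
263^4 ≡ 48^2 = 2304 ≡ 259 (mod 409)
263^8 ≡ 259^2 = 67081 ≡ 5 (mod 409)
263^16 ≡ 5^2 = 25 (mod 409)
263^32 ≡ 25^2 = 625 ≡ 216 (mod 409)
263^64 ≡ 216^2 = 46656 ≡ 30 (mod 409)
263^128 ≡ 30^2 = 900 ≡ 82 (mod 409)
263^256 ≡ 82^2 = 6724 ≡ 180 (mod 409)
263^360 = 263^256 · 263^64 · 263^32 · 263^8 ≡ 180 · 30 · 216 · 5 (mod 409).
Accumulate the product:
180 · 30 = 5400 ≡ 83
83 · 216 = 17928 ≡ 341
341 · 5 = 1705 ≡ 69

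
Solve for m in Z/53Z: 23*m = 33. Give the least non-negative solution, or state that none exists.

36

gcd(23, 53) = 1, so a unique solution mod 53 exists.
23⁻¹ ≡ 30 (mod 53).
m ≡ 30*33 ≡ 36 (mod 53).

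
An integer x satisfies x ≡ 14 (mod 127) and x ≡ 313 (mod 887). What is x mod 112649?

76595

127⁻¹ mod 887: 127*447 ≡ 1 (mod 887), so 127⁻¹ ≡ 447.
x = 14 + 127*((313 − 14)*447 mod 887) = 14 + 127*603 = 76595.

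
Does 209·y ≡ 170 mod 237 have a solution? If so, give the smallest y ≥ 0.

gcd(209, 237) = 1, so a unique solution mod 237 exists.
209⁻¹ ≡ 110 (mod 237).
y ≡ 110·170 ≡ 214 (mod 237).

214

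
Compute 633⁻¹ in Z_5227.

1924

Apply the Euclidean algorithm and back-substitute:
5227 = 8·633 + 163
633 = 3·163 + 144
163 = 1·144 + 19
144 = 7·19 + 11
19 = 1·11 + 8
11 = 1·8 + 3
8 = 2·3 + 2
3 = 1·2 + 1
2 = 2·1 + 0
gcd(633, 5227) = 1, so the inverse exists.
Back-substitute for 1:
1 = 1·3 − 1·2
  = −1·8 + 3·3
  = 3·11 − 4·8
  = −4·19 + 7·11
  = 7·144 − 53·19
  = −53·163 + 60·144
  = 60·633 − 233·163
  = −233·5227 + 1924·633
So 633⁻¹ ≡ 1924 (mod 5227).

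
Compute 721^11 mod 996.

301

Compute successive squares:
11 in binary is 1011, i.e. 11 = 8 + 2 + 1.
721^1 ≡ 721 (mod 996)
721^2 ≡ 721^2 = 519841 ≡ 925 (mod 996)
721^4 ≡ 925^2 = 855625 ≡ 61 (mod 996)
721^8 ≡ 61^2 = 3721 ≡ 733 (mod 996)
721^11 = 721^8 × 721^2 × 721^1 ≡ 733 × 925 × 721 (mod 996).
Accumulate the product:
733 × 925 = 678025 ≡ 745
745 × 721 = 537145 ≡ 301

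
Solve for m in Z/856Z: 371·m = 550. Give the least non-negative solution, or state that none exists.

546

gcd(371, 856) = 1, so a unique solution mod 856 exists.
371⁻¹ ≡ 443 (mod 856).
m ≡ 443·550 ≡ 546 (mod 856).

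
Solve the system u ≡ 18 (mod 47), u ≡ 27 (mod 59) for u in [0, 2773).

676

47⁻¹ mod 59: 47*54 ≡ 1 (mod 59), so 47⁻¹ ≡ 54.
u = 18 + 47*((27 − 18)*54 mod 59) = 18 + 47*14 = 676.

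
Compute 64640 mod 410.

270

64640 = 157·410 + 270, so 64640 ≡ 270 (mod 410).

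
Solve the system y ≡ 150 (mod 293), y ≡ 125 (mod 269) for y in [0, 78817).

293⁻¹ mod 269: 293×213 ≡ 1 (mod 269), so 293⁻¹ ≡ 213.
y = 150 + 293×((125 − 150)×213 mod 269) = 150 + 293×55 = 16265.
Check: 16265 mod 293 = 150, 16265 mod 269 = 125. ✓

16265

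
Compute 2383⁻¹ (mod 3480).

3480 = 1×2383 + 1097
2383 = 2×1097 + 189
1097 = 5×189 + 152
189 = 1×152 + 37
152 = 4×37 + 4
37 = 9×4 + 1
4 = 4×1 + 0
gcd(2383, 3480) = 1, so the inverse exists.
Back-substitute for 1:
1 = 1×37 − 9×4
  = −9×152 + 37×37
  = 37×189 − 46×152
  = −46×1097 + 267×189
  = 267×2383 − 580×1097
  = −580×3480 + 847×2383
So 2383⁻¹ ≡ 847 (mod 3480).

847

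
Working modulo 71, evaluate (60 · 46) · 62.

10

60 · 46 = 2760 ≡ 62 (mod 71)
62 · 62 = 3844 ≡ 10 (mod 71)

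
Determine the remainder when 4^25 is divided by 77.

Compute successive squares:
25 in binary is 11001, i.e. 25 = 16 + 8 + 1.
4^1 ≡ 4 (mod 77)
4^2 ≡ 4^2 = 16 (mod 77)
4^4 ≡ 16^2 = 256 ≡ 25 (mod 77)
4^8 ≡ 25^2 = 625 ≡ 9 (mod 77)
4^16 ≡ 9^2 = 81 ≡ 4 (mod 77)
4^25 = 4^16 × 4^8 × 4^1 ≡ 4 × 9 × 4 (mod 77).
Accumulate the product:
4 × 9 = 36
36 × 4 = 144 ≡ 67

67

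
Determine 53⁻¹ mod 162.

By the extended Euclidean algorithm:
162 = 3·53 + 3
53 = 17·3 + 2
3 = 1·2 + 1
2 = 2·1 + 0
gcd(53, 162) = 1, so the inverse exists.
Bézout: 1 = 18·162 − 55·53.
So 53⁻¹ ≡ −55 ≡ 107 (mod 162).

107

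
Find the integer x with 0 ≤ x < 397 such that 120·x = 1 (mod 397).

397 = 3·120 + 37
120 = 3·37 + 9
37 = 4·9 + 1
9 = 9·1 + 0
gcd(120, 397) = 1, so the inverse exists.
Back-substitute for 1:
1 = 1·37 − 4·9
  = −4·120 + 13·37
  = 13·397 − 43·120
So 120⁻¹ ≡ −43 ≡ 354 (mod 397).

354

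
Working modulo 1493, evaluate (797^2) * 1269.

(797)^2 ≡ 684 (mod 1493)
684 * 1269 = 867996 ≡ 563 (mod 1493)

563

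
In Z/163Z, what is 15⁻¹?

87

By the extended Euclidean algorithm:
163 = 10·15 + 13
15 = 1·13 + 2
13 = 6·2 + 1
2 = 2·1 + 0
gcd(15, 163) = 1, so the inverse exists.
Back-substitute for 1:
1 = 1·13 − 6·2
  = −6·15 + 7·13
  = 7·163 − 76·15
So 15⁻¹ ≡ −76 ≡ 87 (mod 163).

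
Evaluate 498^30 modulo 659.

344

498^1 ≡ 498 (mod 659)
498^2 ≡ 498^2 = 248004 ≡ 220 (mod 659)
498^4 ≡ 220^2 = 48400 ≡ 293 (mod 659)
498^8 ≡ 293^2 = 85849 ≡ 179 (mod 659)
498^16 ≡ 179^2 = 32041 ≡ 409 (mod 659)
498^30 = 498^16 × 498^8 × 498^4 × 498^2 ≡ 409 × 179 × 293 × 220 (mod 659).
Accumulate the product:
409 × 179 = 73211 ≡ 62
62 × 293 = 18166 ≡ 373
373 × 220 = 82060 ≡ 344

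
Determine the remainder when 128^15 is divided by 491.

159

By square-and-multiply:
15 in binary is 1111, i.e. 15 = 8 + 4 + 2 + 1.
128^1 ≡ 128 (mod 491)
128^2 ≡ 128^2 = 16384 ≡ 181 (mod 491)
128^4 ≡ 181^2 = 32761 ≡ 355 (mod 491)
128^8 ≡ 355^2 = 126025 ≡ 329 (mod 491)
128^15 = 128^8 × 128^4 × 128^2 × 128^1 ≡ 329 × 355 × 181 × 128 (mod 491).
Accumulate the product:
329 × 355 = 116795 ≡ 428
428 × 181 = 77468 ≡ 381
381 × 128 = 48768 ≡ 159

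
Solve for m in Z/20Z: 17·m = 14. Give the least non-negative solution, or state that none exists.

2

gcd(17, 20) = 1, so a unique solution mod 20 exists.
17⁻¹ ≡ 13 (mod 20).
m ≡ 13·14 ≡ 2 (mod 20).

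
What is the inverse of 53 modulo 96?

Run the extended Euclidean algorithm:
96 = 1*53 + 43
53 = 1*43 + 10
43 = 4*10 + 3
10 = 3*3 + 1
3 = 3*1 + 0
gcd(53, 96) = 1, so the inverse exists.
Back-substitute for 1:
1 = 1*10 − 3*3
  = −3*43 + 13*10
  = 13*53 − 16*43
  = −16*96 + 29*53
So 53⁻¹ ≡ 29 (mod 96).

29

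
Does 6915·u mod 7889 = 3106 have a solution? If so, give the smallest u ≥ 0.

4160

gcd(6915, 7889) = 1, so a unique solution mod 7889 exists.
6915⁻¹ ≡ 1952 (mod 7889).
u ≡ 1952·3106 ≡ 4160 (mod 7889).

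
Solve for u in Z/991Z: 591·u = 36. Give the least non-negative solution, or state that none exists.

981

gcd(591, 991) = 1, so a unique solution mod 991 exists.
591⁻¹ ≡ 275 (mod 991).
u ≡ 275·36 ≡ 981 (mod 991).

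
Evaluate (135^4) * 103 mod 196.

(135)^4 ≡ 9 (mod 196)
9 * 103 = 927 ≡ 143 (mod 196)

143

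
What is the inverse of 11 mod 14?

9

14 = 1*11 + 3
11 = 3*3 + 2
3 = 1*2 + 1
2 = 2*1 + 0
gcd(11, 14) = 1, so the inverse exists.
Back-substitute for 1:
1 = 1*3 − 1*2
  = −1*11 + 4*3
  = 4*14 − 5*11
So 11⁻¹ ≡ −5 ≡ 9 (mod 14).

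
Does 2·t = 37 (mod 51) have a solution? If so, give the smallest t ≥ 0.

gcd(2, 51) = 1, so a unique solution mod 51 exists.
2⁻¹ ≡ 26 (mod 51).
t ≡ 26·37 ≡ 44 (mod 51).

44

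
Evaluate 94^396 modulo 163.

53

Using repeated squaring:
396 in binary is 110001100, i.e. 396 = 256 + 128 + 8 + 4.
94^1 ≡ 94 (mod 163)
94^2 ≡ 94^2 = 8836 ≡ 34 (mod 163)
94^4 ≡ 34^2 = 1156 ≡ 15 (mod 163)
94^8 ≡ 15^2 = 225 ≡ 62 (mod 163)
94^16 ≡ 62^2 = 3844 ≡ 95 (mod 163)
94^32 ≡ 95^2 = 9025 ≡ 60 (mod 163)
94^64 ≡ 60^2 = 3600 ≡ 14 (mod 163)
94^128 ≡ 14^2 = 196 ≡ 33 (mod 163)
94^256 ≡ 33^2 = 1089 ≡ 111 (mod 163)
94^396 = 94^256 × 94^128 × 94^8 × 94^4 ≡ 111 × 33 × 62 × 15 (mod 163).
Accumulate the product:
111 × 33 = 3663 ≡ 77
77 × 62 = 4774 ≡ 47
47 × 15 = 705 ≡ 53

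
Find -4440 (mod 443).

-4440 = -11*443 + 433, so -4440 ≡ 433 (mod 443).

433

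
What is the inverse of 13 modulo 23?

By the extended Euclidean algorithm:
23 = 1×13 + 10
13 = 1×10 + 3
10 = 3×3 + 1
3 = 3×1 + 0
gcd(13, 23) = 1, so the inverse exists.
Back-substitute for 1:
1 = 1×10 − 3×3
  = −3×13 + 4×10
  = 4×23 − 7×13
So 13⁻¹ ≡ −7 ≡ 16 (mod 23).

16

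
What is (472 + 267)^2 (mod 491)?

129

472 + 267 = 739 ≡ 248 (mod 491)
(248)^2 ≡ 129 (mod 491)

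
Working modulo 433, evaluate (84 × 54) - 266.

84 × 54 = 4536 ≡ 206 (mod 433)
206 - 266 = -60 ≡ 373 (mod 433)

373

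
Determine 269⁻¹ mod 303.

98

Apply the Euclidean algorithm and back-substitute:
303 = 1×269 + 34
269 = 7×34 + 31
34 = 1×31 + 3
31 = 10×3 + 1
3 = 3×1 + 0
gcd(269, 303) = 1, so the inverse exists.
Bézout: 1 = −87×303 + 98×269.
So 269⁻¹ ≡ 98 (mod 303).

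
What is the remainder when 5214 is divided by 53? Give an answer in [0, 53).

5214 = 98*53 + 20, so 5214 ≡ 20 (mod 53).

20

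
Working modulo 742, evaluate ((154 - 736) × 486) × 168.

154 - 736 = -582 ≡ 160 (mod 742)
160 × 486 = 77760 ≡ 592 (mod 742)
592 × 168 = 99456 ≡ 28 (mod 742)

28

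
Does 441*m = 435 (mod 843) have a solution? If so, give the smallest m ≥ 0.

152

gcd(441, 843) = 3, and 3 | 435, so solutions exist.
Divide through by 3: 147*m mod 281 = 145.
147⁻¹ ≡ 65 (mod 281).
m ≡ 65*145 ≡ 152 (mod 281).
The smallest non-negative solution is m = 152.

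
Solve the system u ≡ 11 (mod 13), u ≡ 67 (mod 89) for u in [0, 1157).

245

13⁻¹ mod 89: 13*48 ≡ 1 (mod 89), so 13⁻¹ ≡ 48.
u = 11 + 13*((67 − 11)*48 mod 89) = 11 + 13*18 = 245.
Check: 245 mod 13 = 11, 245 mod 89 = 67. ✓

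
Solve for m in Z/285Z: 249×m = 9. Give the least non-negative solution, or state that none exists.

71

gcd(249, 285) = 3, and 3 | 9, so solutions exist.
Divide through by 3: 83×m ≡ 3 (mod 95).
83⁻¹ ≡ 87 (mod 95).
m ≡ 87×3 ≡ 71 (mod 95).
The smallest non-negative solution is m = 71.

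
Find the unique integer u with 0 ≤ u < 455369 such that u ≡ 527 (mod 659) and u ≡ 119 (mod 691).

350456

659⁻¹ mod 691: 659·583 ≡ 1 (mod 691), so 659⁻¹ ≡ 583.
u = 527 + 659·((119 − 527)·583 mod 691) = 527 + 659·531 = 350456.
Check: 350456 mod 659 = 527, 350456 mod 691 = 119. ✓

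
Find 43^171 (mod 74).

Compute successive squares:
43^1 ≡ 43 (mod 74)
43^2 ≡ 43^2 = 1849 ≡ 73 (mod 74)
43^4 ≡ 73^2 = 5329 ≡ 1 (mod 74)
43^8 ≡ 1^2 = 1 (mod 74)
43^16 ≡ 1^2 = 1 (mod 74)
43^32 ≡ 1^2 = 1 (mod 74)
43^64 ≡ 1^2 = 1 (mod 74)
43^128 ≡ 1^2 = 1 (mod 74)
43^171 = 43^128 * 43^32 * 43^8 * 43^2 * 43^1 ≡ 1 * 1 * 1 * 73 * 43 (mod 74).
Accumulate the product:
1 * 1 = 1
1 * 1 = 1
1 * 73 = 73
73 * 43 = 3139 ≡ 31

31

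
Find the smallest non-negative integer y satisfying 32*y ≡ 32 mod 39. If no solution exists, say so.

1

gcd(32, 39) = 1, so a unique solution mod 39 exists.
32⁻¹ ≡ 11 (mod 39).
y ≡ 11*32 ≡ 1 (mod 39).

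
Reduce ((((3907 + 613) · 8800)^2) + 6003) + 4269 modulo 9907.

3907 + 613 = 4520
4520 · 8800 = 39776000 ≡ 9302 (mod 9907)
(9302)^2 ≡ 9373 (mod 9907)
9373 + 6003 = 15376 ≡ 5469 (mod 9907)
5469 + 4269 = 9738

9738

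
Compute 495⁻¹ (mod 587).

Apply the Euclidean algorithm and back-substitute:
587 = 1·495 + 92
495 = 5·92 + 35
92 = 2·35 + 22
35 = 1·22 + 13
22 = 1·13 + 9
13 = 1·9 + 4
9 = 2·4 + 1
4 = 4·1 + 0
gcd(495, 587) = 1, so the inverse exists.
Back-substitute for 1:
1 = 1·9 − 2·4
  = −2·13 + 3·9
  = 3·22 − 5·13
  = −5·35 + 8·22
  = 8·92 − 21·35
  = −21·495 + 113·92
  = 113·587 − 134·495
So 495⁻¹ ≡ −134 ≡ 453 (mod 587).

453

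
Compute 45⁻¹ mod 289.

167

289 = 6×45 + 19
45 = 2×19 + 7
19 = 2×7 + 5
7 = 1×5 + 2
5 = 2×2 + 1
2 = 2×1 + 0
gcd(45, 289) = 1, so the inverse exists.
Back-substitute for 1:
1 = 1×5 − 2×2
  = −2×7 + 3×5
  = 3×19 − 8×7
  = −8×45 + 19×19
  = 19×289 − 122×45
So 45⁻¹ ≡ −122 ≡ 167 (mod 289).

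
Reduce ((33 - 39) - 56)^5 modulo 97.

33 - 39 = -6 ≡ 91 (mod 97)
91 - 56 = 35
(35)^5 ≡ 61 (mod 97)

61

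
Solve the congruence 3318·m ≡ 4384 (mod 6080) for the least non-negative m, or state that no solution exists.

1328

gcd(3318, 6080) = 2, and 2 | 4384, so solutions exist.
Divide through by 2: 1659·m = 2192 (mod 3040).
1659⁻¹ ≡ 339 (mod 3040).
m ≡ 339·2192 ≡ 1328 (mod 3040).
The smallest non-negative solution is m = 1328.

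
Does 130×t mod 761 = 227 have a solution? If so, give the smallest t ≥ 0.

312

gcd(130, 761) = 1, so a unique solution mod 761 exists.
130⁻¹ ≡ 521 (mod 761).
t ≡ 521×227 ≡ 312 (mod 761).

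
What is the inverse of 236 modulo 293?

257

293 = 1×236 + 57
236 = 4×57 + 8
57 = 7×8 + 1
8 = 8×1 + 0
gcd(236, 293) = 1, so the inverse exists.
Back-substitute for 1:
1 = 1×57 − 7×8
  = −7×236 + 29×57
  = 29×293 − 36×236
So 236⁻¹ ≡ −36 ≡ 257 (mod 293).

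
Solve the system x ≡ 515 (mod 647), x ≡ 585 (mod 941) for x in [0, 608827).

647⁻¹ mod 941: 647*16 ≡ 1 (mod 941), so 647⁻¹ ≡ 16.
x = 515 + 647*((585 − 515)*16 mod 941) = 515 + 647*179 = 116328.

116328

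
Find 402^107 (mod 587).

By square-and-multiply:
402^1 ≡ 402 (mod 587)
402^2 ≡ 402^2 = 161604 ≡ 179 (mod 587)
402^4 ≡ 179^2 = 32041 ≡ 343 (mod 587)
402^8 ≡ 343^2 = 117649 ≡ 249 (mod 587)
402^16 ≡ 249^2 = 62001 ≡ 366 (mod 587)
402^32 ≡ 366^2 = 133956 ≡ 120 (mod 587)
402^64 ≡ 120^2 = 14400 ≡ 312 (mod 587)
402^107 = 402^64 · 402^32 · 402^8 · 402^2 · 402^1 ≡ 312 · 120 · 249 · 179 · 402 (mod 587).
Accumulate the product:
312 · 120 = 37440 ≡ 459
459 · 249 = 114291 ≡ 413
413 · 179 = 73927 ≡ 552
552 · 402 = 221904 ≡ 18

18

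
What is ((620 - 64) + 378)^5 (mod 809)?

388

620 - 64 = 556
556 + 378 = 934 ≡ 125 (mod 809)
(125)^5 ≡ 388 (mod 809)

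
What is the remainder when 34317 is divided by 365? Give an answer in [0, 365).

7

34317 = 94*365 + 7, so 34317 ≡ 7 (mod 365).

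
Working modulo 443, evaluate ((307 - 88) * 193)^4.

12

307 - 88 = 219
219 * 193 = 42267 ≡ 182 (mod 443)
(182)^4 ≡ 12 (mod 443)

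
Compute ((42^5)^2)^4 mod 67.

(42)^5 ≡ 27 (mod 67)
(27)^2 ≡ 59 (mod 67)
(59)^4 ≡ 9 (mod 67)

9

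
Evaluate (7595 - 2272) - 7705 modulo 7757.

7595 - 2272 = 5323
5323 - 7705 = -2382 ≡ 5375 (mod 7757)

5375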